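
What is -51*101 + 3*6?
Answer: -5133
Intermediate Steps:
-51*101 + 3*6 = -5151 + 18 = -5133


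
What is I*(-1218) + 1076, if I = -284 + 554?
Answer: -327784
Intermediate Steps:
I = 270
I*(-1218) + 1076 = 270*(-1218) + 1076 = -328860 + 1076 = -327784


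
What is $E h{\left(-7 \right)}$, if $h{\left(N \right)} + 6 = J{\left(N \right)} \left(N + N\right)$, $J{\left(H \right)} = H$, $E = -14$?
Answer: $-1288$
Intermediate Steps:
$h{\left(N \right)} = -6 + 2 N^{2}$ ($h{\left(N \right)} = -6 + N \left(N + N\right) = -6 + N 2 N = -6 + 2 N^{2}$)
$E h{\left(-7 \right)} = - 14 \left(-6 + 2 \left(-7\right)^{2}\right) = - 14 \left(-6 + 2 \cdot 49\right) = - 14 \left(-6 + 98\right) = \left(-14\right) 92 = -1288$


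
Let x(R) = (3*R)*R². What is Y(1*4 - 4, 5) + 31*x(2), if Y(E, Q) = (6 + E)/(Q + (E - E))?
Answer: 3726/5 ≈ 745.20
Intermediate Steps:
Y(E, Q) = (6 + E)/Q (Y(E, Q) = (6 + E)/(Q + 0) = (6 + E)/Q)
x(R) = 3*R³
Y(1*4 - 4, 5) + 31*x(2) = (6 + (1*4 - 4))/5 + 31*(3*2³) = (6 + (4 - 4))/5 + 31*(3*8) = (6 + 0)/5 + 31*24 = (⅕)*6 + 744 = 6/5 + 744 = 3726/5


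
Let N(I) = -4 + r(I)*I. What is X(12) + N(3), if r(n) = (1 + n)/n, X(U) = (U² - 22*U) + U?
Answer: -108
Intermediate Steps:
X(U) = U² - 21*U
r(n) = (1 + n)/n
N(I) = -3 + I (N(I) = -4 + ((1 + I)/I)*I = -4 + (1 + I) = -3 + I)
X(12) + N(3) = 12*(-21 + 12) + (-3 + 3) = 12*(-9) + 0 = -108 + 0 = -108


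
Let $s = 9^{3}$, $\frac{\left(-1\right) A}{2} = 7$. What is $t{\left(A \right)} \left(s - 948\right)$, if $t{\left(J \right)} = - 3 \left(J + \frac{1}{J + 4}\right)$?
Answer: $- \frac{92637}{10} \approx -9263.7$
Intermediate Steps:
$A = -14$ ($A = \left(-2\right) 7 = -14$)
$s = 729$
$t{\left(J \right)} = - 3 J - \frac{3}{4 + J}$ ($t{\left(J \right)} = - 3 \left(J + \frac{1}{4 + J}\right) = - 3 J - \frac{3}{4 + J}$)
$t{\left(A \right)} \left(s - 948\right) = \frac{3 \left(-1 - \left(-14\right)^{2} - -56\right)}{4 - 14} \left(729 - 948\right) = \frac{3 \left(-1 - 196 + 56\right)}{-10} \left(-219\right) = 3 \left(- \frac{1}{10}\right) \left(-1 - 196 + 56\right) \left(-219\right) = 3 \left(- \frac{1}{10}\right) \left(-141\right) \left(-219\right) = \frac{423}{10} \left(-219\right) = - \frac{92637}{10}$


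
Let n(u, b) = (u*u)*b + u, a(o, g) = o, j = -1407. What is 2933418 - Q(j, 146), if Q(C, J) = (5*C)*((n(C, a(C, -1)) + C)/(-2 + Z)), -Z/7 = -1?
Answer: -3919011189081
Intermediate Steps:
Z = 7 (Z = -7*(-1) = 7)
n(u, b) = u + b*u² (n(u, b) = u²*b + u = b*u² + u = u + b*u²)
Q(C, J) = 5*C*(C/5 + C*(1 + C²)/5) (Q(C, J) = (5*C)*((C*(1 + C*C) + C)/(-2 + 7)) = (5*C)*((C*(1 + C²) + C)/5) = (5*C)*((C + C*(1 + C²))*(⅕)) = (5*C)*(C/5 + C*(1 + C²)/5) = 5*C*(C/5 + C*(1 + C²)/5))
2933418 - Q(j, 146) = 2933418 - (-1407)²*(2 + (-1407)²) = 2933418 - 1979649*(2 + 1979649) = 2933418 - 1979649*1979651 = 2933418 - 1*3919014122499 = 2933418 - 3919014122499 = -3919011189081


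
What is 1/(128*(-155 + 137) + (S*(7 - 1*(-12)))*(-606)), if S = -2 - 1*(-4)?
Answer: -1/25332 ≈ -3.9476e-5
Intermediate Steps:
S = 2 (S = -2 + 4 = 2)
1/(128*(-155 + 137) + (S*(7 - 1*(-12)))*(-606)) = 1/(128*(-155 + 137) + (2*(7 - 1*(-12)))*(-606)) = 1/(128*(-18) + (2*(7 + 12))*(-606)) = 1/(-2304 + (2*19)*(-606)) = 1/(-2304 + 38*(-606)) = 1/(-2304 - 23028) = 1/(-25332) = -1/25332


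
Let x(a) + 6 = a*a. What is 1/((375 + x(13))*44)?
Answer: 1/23672 ≈ 4.2244e-5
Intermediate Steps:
x(a) = -6 + a² (x(a) = -6 + a*a = -6 + a²)
1/((375 + x(13))*44) = 1/((375 + (-6 + 13²))*44) = 1/((375 + (-6 + 169))*44) = 1/((375 + 163)*44) = 1/(538*44) = 1/23672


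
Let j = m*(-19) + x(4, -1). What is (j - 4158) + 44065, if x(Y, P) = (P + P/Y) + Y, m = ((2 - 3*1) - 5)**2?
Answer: 156903/4 ≈ 39226.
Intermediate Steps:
m = 36 (m = ((2 - 3) - 5)**2 = (-1 - 5)**2 = (-6)**2 = 36)
x(Y, P) = P + Y + P/Y
j = -2725/4 (j = 36*(-19) + (-1 + 4 - 1/4) = -684 + (-1 + 4 - 1*1/4) = -684 + (-1 + 4 - 1/4) = -684 + 11/4 = -2725/4 ≈ -681.25)
(j - 4158) + 44065 = (-2725/4 - 4158) + 44065 = -19357/4 + 44065 = 156903/4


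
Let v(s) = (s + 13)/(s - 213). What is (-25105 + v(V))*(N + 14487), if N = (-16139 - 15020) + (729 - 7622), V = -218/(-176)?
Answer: 2204896589664/3727 ≈ 5.9160e+8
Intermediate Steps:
V = 109/88 (V = -218*(-1/176) = 109/88 ≈ 1.2386)
v(s) = (13 + s)/(-213 + s)
N = -38052 (N = -31159 - 6893 = -38052)
(-25105 + v(V))*(N + 14487) = (-25105 + (13 + 109/88)/(-213 + 109/88))*(-38052 + 14487) = (-25105 + (1253/88)/(-18635/88))*(-23565) = (-25105 - 88/18635*1253/88)*(-23565) = (-25105 - 1253/18635)*(-23565) = -467832928/18635*(-23565) = 2204896589664/3727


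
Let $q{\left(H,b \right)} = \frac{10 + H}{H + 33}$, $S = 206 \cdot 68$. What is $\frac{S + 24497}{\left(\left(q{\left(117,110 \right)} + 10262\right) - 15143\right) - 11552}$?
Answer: $- \frac{5775750}{2464823} \approx -2.3433$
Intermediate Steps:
$S = 14008$
$q{\left(H,b \right)} = \frac{10 + H}{33 + H}$
$\frac{S + 24497}{\left(\left(q{\left(117,110 \right)} + 10262\right) - 15143\right) - 11552} = \frac{14008 + 24497}{\left(\left(\frac{10 + 117}{33 + 117} + 10262\right) - 15143\right) - 11552} = \frac{38505}{\left(\left(\frac{1}{150} \cdot 127 + 10262\right) - 15143\right) - 11552} = \frac{38505}{\left(\left(\frac{127}{150} + 10262\right) - 15143\right) - 11552} = \frac{38505}{\left(\frac{1539427}{150} - 15143\right) - 11552} = \frac{38505}{- \frac{732023}{150} - 11552} = \frac{38505}{- \frac{2464823}{150}} = 38505 \left(- \frac{150}{2464823}\right) = - \frac{5775750}{2464823}$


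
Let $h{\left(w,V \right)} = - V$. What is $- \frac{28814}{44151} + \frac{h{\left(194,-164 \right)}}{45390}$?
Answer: $- \frac{216771116}{334002315} \approx -0.64901$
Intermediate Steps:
$- \frac{28814}{44151} + \frac{h{\left(194,-164 \right)}}{45390} = - \frac{28814}{44151} + \frac{\left(-1\right) \left(-164\right)}{45390} = \left(-28814\right) \frac{1}{44151} + 164 \cdot \frac{1}{45390} = - \frac{28814}{44151} + \frac{82}{22695} = - \frac{216771116}{334002315}$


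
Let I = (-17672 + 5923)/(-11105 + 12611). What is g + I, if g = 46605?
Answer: 70175381/1506 ≈ 46597.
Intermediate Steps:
I = -11749/1506 ≈ -7.8015
g + I = 46605 - 11749/1506 = 70175381/1506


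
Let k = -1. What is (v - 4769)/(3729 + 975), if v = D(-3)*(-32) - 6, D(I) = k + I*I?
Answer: -1677/1568 ≈ -1.0695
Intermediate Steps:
D(I) = -1 + I² (D(I) = -1 + I*I = -1 + I²)
v = -262 (v = (-1 + (-3)²)*(-32) - 6 = (-1 + 9)*(-32) - 6 = 8*(-32) - 6 = -256 - 6 = -262)
(v - 4769)/(3729 + 975) = (-262 - 4769)/(3729 + 975) = -5031/4704 = -5031*1/4704 = -1677/1568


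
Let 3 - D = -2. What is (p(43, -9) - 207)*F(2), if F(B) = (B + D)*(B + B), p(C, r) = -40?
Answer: -6916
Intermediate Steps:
D = 5 (D = 3 - 1*(-2) = 3 + 2 = 5)
F(B) = 2*B*(5 + B) (F(B) = (B + 5)*(B + B) = (5 + B)*(2*B) = 2*B*(5 + B))
(p(43, -9) - 207)*F(2) = (-40 - 207)*(2*2*(5 + 2)) = -494*2*7 = -247*28 = -6916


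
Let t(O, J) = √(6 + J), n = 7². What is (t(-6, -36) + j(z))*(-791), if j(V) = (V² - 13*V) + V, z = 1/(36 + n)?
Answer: 806029/7225 - 791*I*√30 ≈ 111.56 - 4332.5*I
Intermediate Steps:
n = 49
z = 1/85 (z = 1/(36 + 49) = 1/85 ≈ 0.011765)
j(V) = V² - 12*V
(t(-6, -36) + j(z))*(-791) = (√(6 - 36) + (-12 + 1/85)/85)*(-791) = (√(-30) + (1/85)*(-1019/85))*(-791) = (I*√30 - 1019/7225)*(-791) = (-1019/7225 + I*√30)*(-791) = 806029/7225 - 791*I*√30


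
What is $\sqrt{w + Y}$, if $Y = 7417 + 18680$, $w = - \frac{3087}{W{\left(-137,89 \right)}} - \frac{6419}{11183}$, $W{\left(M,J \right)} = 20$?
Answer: $\frac{\sqrt{324430276862885}}{111830} \approx 161.07$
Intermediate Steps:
$w = - \frac{34650301}{223660}$ ($w = - \frac{3087}{20} - \frac{6419}{11183} = - \frac{34650301}{223660} \approx -154.92$)
$Y = 26097$
$\sqrt{w + Y} = \sqrt{- \frac{34650301}{223660} + 26097} = \sqrt{\frac{5802204719}{223660}} = \frac{\sqrt{324430276862885}}{111830}$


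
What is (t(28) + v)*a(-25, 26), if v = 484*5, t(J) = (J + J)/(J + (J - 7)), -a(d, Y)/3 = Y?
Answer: -1321944/7 ≈ -1.8885e+5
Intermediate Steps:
a(d, Y) = -3*Y
t(J) = 2*J/(-7 + 2*J) (t(J) = (2*J)/(J + (-7 + J)) = (2*J)/(-7 + 2*J) = 2*J/(-7 + 2*J))
v = 2420
(t(28) + v)*a(-25, 26) = (2*28/(-7 + 2*28) + 2420)*(-3*26) = (2*28/(-7 + 56) + 2420)*(-78) = (2*28/49 + 2420)*(-78) = (2*28*(1/49) + 2420)*(-78) = (8/7 + 2420)*(-78) = (16948/7)*(-78) = -1321944/7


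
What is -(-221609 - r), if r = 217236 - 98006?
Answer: 340839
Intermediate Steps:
r = 119230
-(-221609 - r) = -(-221609 - 1*119230) = -(-221609 - 119230) = -1*(-340839) = 340839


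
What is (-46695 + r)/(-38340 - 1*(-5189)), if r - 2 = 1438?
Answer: 45255/33151 ≈ 1.3651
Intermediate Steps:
r = 1440 (r = 2 + 1438 = 1440)
(-46695 + r)/(-38340 - 1*(-5189)) = (-46695 + 1440)/(-38340 - 1*(-5189)) = -45255/(-38340 + 5189) = -45255/(-33151) = -45255*(-1/33151) = 45255/33151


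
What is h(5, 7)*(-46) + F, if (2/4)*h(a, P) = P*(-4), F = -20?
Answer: 2556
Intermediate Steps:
h(a, P) = -8*P (h(a, P) = 2*(P*(-4)) = 2*(-4*P) = -8*P)
h(5, 7)*(-46) + F = -8*7*(-46) - 20 = -56*(-46) - 20 = 2576 - 20 = 2556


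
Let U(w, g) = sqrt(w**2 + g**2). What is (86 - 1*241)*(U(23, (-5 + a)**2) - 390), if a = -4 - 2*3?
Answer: 60450 - 155*sqrt(51154) ≈ 25393.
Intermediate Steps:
a = -10 (a = -4 - 6 = -10)
U(w, g) = sqrt(g**2 + w**2)
(86 - 1*241)*(U(23, (-5 + a)**2) - 390) = (86 - 1*241)*(sqrt(((-5 - 10)**2)**2 + 23**2) - 390) = (86 - 241)*(sqrt(((-15)**2)**2 + 529) - 390) = -155*(sqrt(225**2 + 529) - 390) = -155*(sqrt(50625 + 529) - 390) = -155*(sqrt(51154) - 390) = -155*(-390 + sqrt(51154)) = 60450 - 155*sqrt(51154)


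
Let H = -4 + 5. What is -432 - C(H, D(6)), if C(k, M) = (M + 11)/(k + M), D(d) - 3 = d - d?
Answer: -871/2 ≈ -435.50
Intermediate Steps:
H = 1
D(d) = 3 (D(d) = 3 + (d - d) = 3 + 0 = 3)
C(k, M) = (11 + M)/(M + k)
-432 - C(H, D(6)) = -432 - (11 + 3)/(3 + 1) = -432 - 14/4 = -432 - 1*7/2 = -432 - 7/2 = -871/2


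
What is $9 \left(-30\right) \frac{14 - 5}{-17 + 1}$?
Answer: $\frac{1215}{8} \approx 151.88$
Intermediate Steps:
$9 \left(-30\right) \frac{14 - 5}{-17 + 1} = - 270 \frac{9}{-16} = - 270 \cdot 9 \left(- \frac{1}{16}\right) = \left(-270\right) \left(- \frac{9}{16}\right) = \frac{1215}{8}$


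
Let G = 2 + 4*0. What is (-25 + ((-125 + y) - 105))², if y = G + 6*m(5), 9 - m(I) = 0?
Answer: 39601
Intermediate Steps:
G = 2 (G = 2 + 0 = 2)
m(I) = 9 (m(I) = 9 - 1*0 = 9 + 0 = 9)
y = 56 (y = 2 + 6*9 = 2 + 54 = 56)
(-25 + ((-125 + y) - 105))² = (-25 + ((-125 + 56) - 105))² = (-25 + (-69 - 105))² = (-25 - 174)² = (-199)² = 39601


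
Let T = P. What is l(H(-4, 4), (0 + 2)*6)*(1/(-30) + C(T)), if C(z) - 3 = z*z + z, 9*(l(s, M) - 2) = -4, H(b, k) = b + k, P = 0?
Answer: 623/135 ≈ 4.6148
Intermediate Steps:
T = 0
l(s, M) = 14/9 (l(s, M) = 2 + (⅑)*(-4) = 2 - 4/9 = 14/9)
C(z) = 3 + z + z² (C(z) = 3 + (z*z + z) = 3 + (z² + z) = 3 + (z + z²) = 3 + z + z²)
l(H(-4, 4), (0 + 2)*6)*(1/(-30) + C(T)) = 14*(1/(-30) + (3 + 0 + 0²))/9 = 14*(-1/30 + (3 + 0 + 0))/9 = 14*(-1/30 + 3)/9 = (14/9)*(89/30) = 623/135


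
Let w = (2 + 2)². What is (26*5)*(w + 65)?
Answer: 10530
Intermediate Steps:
w = 16 (w = 4² = 16)
(26*5)*(w + 65) = (26*5)*(16 + 65) = 130*81 = 10530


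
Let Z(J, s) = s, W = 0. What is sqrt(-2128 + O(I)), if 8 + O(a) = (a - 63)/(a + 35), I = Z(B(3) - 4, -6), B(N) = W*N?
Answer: I*sqrt(1798377)/29 ≈ 46.243*I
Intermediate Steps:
B(N) = 0 (B(N) = 0*N = 0)
I = -6
O(a) = -8 + (-63 + a)/(35 + a) (O(a) = -8 + (a - 63)/(a + 35) = -8 + (-63 + a)/(35 + a))
sqrt(-2128 + O(I)) = sqrt(-2128 + 7*(-49 - 1*(-6))/(35 - 6)) = sqrt(-2128 + 7*(-49 + 6)/29) = sqrt(-2128 + 7*(1/29)*(-43)) = sqrt(-2128 - 301/29) = sqrt(-62013/29) = I*sqrt(1798377)/29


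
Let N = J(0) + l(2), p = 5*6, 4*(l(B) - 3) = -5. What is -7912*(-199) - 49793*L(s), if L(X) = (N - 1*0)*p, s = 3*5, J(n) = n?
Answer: -2079289/2 ≈ -1.0396e+6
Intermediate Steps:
l(B) = 7/4 (l(B) = 3 + (1/4)*(-5) = 3 - 5/4 = 7/4)
p = 30
s = 15
N = 7/4 (N = 0 + 7/4 = 7/4 ≈ 1.7500)
L(X) = 105/2 (L(X) = (7/4 - 1*0)*30 = (7/4 + 0)*30 = (7/4)*30 = 105/2)
-7912*(-199) - 49793*L(s) = -7912*(-199) - 49793*105/2 = 1574488 - 1*5228265/2 = 1574488 - 5228265/2 = -2079289/2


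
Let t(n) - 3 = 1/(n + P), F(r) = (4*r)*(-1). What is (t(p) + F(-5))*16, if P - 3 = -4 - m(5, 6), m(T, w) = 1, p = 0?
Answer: 360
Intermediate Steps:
P = -2 (P = 3 + (-4 - 1*1) = 3 + (-4 - 1) = 3 - 5 = -2)
F(r) = -4*r
t(n) = 3 + 1/(-2 + n) (t(n) = 3 + 1/(n - 2) = 3 + 1/(-2 + n))
(t(p) + F(-5))*16 = ((-5 + 3*0)/(-2 + 0) - 4*(-5))*16 = ((-5 + 0)/(-2) + 20)*16 = (-½*(-5) + 20)*16 = (5/2 + 20)*16 = (45/2)*16 = 360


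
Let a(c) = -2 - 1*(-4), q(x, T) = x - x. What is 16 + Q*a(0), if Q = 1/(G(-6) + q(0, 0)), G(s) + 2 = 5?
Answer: 50/3 ≈ 16.667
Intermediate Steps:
q(x, T) = 0
G(s) = 3 (G(s) = -2 + 5 = 3)
a(c) = 2 (a(c) = -2 + 4 = 2)
Q = 1/3 (Q = 1/(3 + 0) = 1/3 ≈ 0.33333)
16 + Q*a(0) = 16 + (1/3)*2 = 16 + 2/3 = 50/3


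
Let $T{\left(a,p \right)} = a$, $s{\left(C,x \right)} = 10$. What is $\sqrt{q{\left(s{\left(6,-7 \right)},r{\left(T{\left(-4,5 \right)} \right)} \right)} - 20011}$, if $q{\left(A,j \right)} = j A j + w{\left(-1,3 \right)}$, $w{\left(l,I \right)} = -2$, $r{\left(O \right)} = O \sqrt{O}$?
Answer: $i \sqrt{20653} \approx 143.71 i$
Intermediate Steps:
$r{\left(O \right)} = O^{\frac{3}{2}}$
$q{\left(A,j \right)} = -2 + A j^{2}$ ($q{\left(A,j \right)} = j A j - 2 = A j j - 2 = A j^{2} - 2 = -2 + A j^{2}$)
$\sqrt{q{\left(s{\left(6,-7 \right)},r{\left(T{\left(-4,5 \right)} \right)} \right)} - 20011} = \sqrt{\left(-2 + 10 \left(\left(-4\right)^{\frac{3}{2}}\right)^{2}\right) - 20011} = \sqrt{\left(-2 + 10 \left(- 8 i\right)^{2}\right) - 20011} = \sqrt{\left(-2 + 10 \left(-64\right)\right) - 20011} = \sqrt{\left(-2 - 640\right) - 20011} = \sqrt{-642 - 20011} = \sqrt{-20653} = i \sqrt{20653}$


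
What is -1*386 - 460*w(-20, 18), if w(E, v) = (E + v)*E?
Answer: -18786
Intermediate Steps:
w(E, v) = E*(E + v)
-1*386 - 460*w(-20, 18) = -1*386 - (-9200)*(-20 + 18) = -386 - (-9200)*(-2) = -386 - 460*40 = -386 - 18400 = -18786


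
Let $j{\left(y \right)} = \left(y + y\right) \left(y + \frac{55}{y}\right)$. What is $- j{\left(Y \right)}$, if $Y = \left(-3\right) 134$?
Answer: $-323318$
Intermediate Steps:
$Y = -402$
$j{\left(y \right)} = 2 y \left(y + \frac{55}{y}\right)$
$- j{\left(Y \right)} = - (110 + 2 \left(-402\right)^{2}) = - (110 + 2 \cdot 161604) = - (110 + 323208) = \left(-1\right) 323318 = -323318$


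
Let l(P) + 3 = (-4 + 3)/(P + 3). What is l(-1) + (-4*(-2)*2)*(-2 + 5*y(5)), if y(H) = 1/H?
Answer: -39/2 ≈ -19.500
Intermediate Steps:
l(P) = -3 - 1/(3 + P) (l(P) = -3 + (-4 + 3)/(P + 3) = -3 - 1/(3 + P))
l(-1) + (-4*(-2)*2)*(-2 + 5*y(5)) = (-10 - 3*(-1))/(3 - 1) + (-4*(-2)*2)*(-2 + 5/5) = (-10 + 3)/2 + (8*2)*(-2 + 5*(1/5)) = (1/2)*(-7) + 16*(-2 + 1) = -7/2 + 16*(-1) = -7/2 - 16 = -39/2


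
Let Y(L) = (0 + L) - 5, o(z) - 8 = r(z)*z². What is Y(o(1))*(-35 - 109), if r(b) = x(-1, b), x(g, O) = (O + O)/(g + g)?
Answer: -288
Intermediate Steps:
x(g, O) = O/g (x(g, O) = (2*O)/((2*g)) = (2*O)*(1/(2*g)) = O/g)
r(b) = -b (r(b) = b/(-1) = b*(-1) = -b)
o(z) = 8 - z³ (o(z) = 8 + (-z)*z² = 8 - z³)
Y(L) = -5 + L (Y(L) = L - 5 = -5 + L)
Y(o(1))*(-35 - 109) = (-5 + (8 - 1*1³))*(-35 - 109) = (-5 + (8 - 1*1))*(-144) = (-5 + (8 - 1))*(-144) = (-5 + 7)*(-144) = 2*(-144) = -288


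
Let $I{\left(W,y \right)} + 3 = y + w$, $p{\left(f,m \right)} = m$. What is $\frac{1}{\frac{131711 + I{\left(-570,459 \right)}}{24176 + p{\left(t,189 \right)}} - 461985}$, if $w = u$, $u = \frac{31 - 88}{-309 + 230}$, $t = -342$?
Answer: $- \frac{384967}{177846891245} \approx -2.1646 \cdot 10^{-6}$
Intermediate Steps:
$u = \frac{57}{79}$ ($u = - \frac{57}{-79} = \left(-57\right) \left(- \frac{1}{79}\right) = \frac{57}{79} \approx 0.72152$)
$w = \frac{57}{79} \approx 0.72152$
$I{\left(W,y \right)} = - \frac{180}{79} + y$ ($I{\left(W,y \right)} = -3 + \left(y + \frac{57}{79}\right) = -3 + \left(\frac{57}{79} + y\right) = - \frac{180}{79} + y$)
$\frac{1}{\frac{131711 + I{\left(-570,459 \right)}}{24176 + p{\left(t,189 \right)}} - 461985} = \frac{1}{\frac{131711 + \left(- \frac{180}{79} + 459\right)}{24176 + 189} - 461985} = \frac{1}{\frac{131711 + \frac{36081}{79}}{24365} - 461985} = \frac{1}{\frac{10441250}{79} \cdot \frac{1}{24365} - 461985} = \frac{1}{\frac{2088250}{384967} - 461985} = \frac{1}{- \frac{177846891245}{384967}} = - \frac{384967}{177846891245}$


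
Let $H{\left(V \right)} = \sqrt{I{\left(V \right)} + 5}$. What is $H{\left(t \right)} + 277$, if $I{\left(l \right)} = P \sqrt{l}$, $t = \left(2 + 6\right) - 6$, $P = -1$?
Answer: $277 + \sqrt{5 - \sqrt{2}} \approx 278.89$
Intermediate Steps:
$t = 2$ ($t = 8 - 6 = 2$)
$I{\left(l \right)} = - \sqrt{l}$
$H{\left(V \right)} = \sqrt{5 - \sqrt{V}}$ ($H{\left(V \right)} = \sqrt{- \sqrt{V} + 5} = \sqrt{5 - \sqrt{V}}$)
$H{\left(t \right)} + 277 = \sqrt{5 - \sqrt{2}} + 277 = 277 + \sqrt{5 - \sqrt{2}}$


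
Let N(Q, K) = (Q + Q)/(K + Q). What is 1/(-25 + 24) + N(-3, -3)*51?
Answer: 50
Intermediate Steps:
N(Q, K) = 2*Q/(K + Q) (N(Q, K) = (2*Q)/(K + Q) = 2*Q/(K + Q))
1/(-25 + 24) + N(-3, -3)*51 = 1/(-25 + 24) + (2*(-3)/(-3 - 3))*51 = 1/(-1) + (2*(-3)/(-6))*51 = -1 + (2*(-3)*(-⅙))*51 = -1 + 1*51 = -1 + 51 = 50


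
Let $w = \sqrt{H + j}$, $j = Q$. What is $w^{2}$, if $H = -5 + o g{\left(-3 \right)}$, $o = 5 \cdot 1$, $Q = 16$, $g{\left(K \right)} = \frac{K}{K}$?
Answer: $16$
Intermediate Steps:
$g{\left(K \right)} = 1$
$o = 5$
$H = 0$ ($H = -5 + 5 \cdot 1 = -5 + 5 = 0$)
$j = 16$
$w = 4$ ($w = \sqrt{0 + 16} = \sqrt{16} = 4$)
$w^{2} = 4^{2} = 16$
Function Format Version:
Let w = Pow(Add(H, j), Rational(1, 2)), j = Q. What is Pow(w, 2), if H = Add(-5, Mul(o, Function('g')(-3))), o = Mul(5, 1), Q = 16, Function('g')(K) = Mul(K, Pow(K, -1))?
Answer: 16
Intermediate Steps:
Function('g')(K) = 1
o = 5
H = 0 (H = Add(-5, Mul(5, 1)) = Add(-5, 5) = 0)
j = 16
w = 4 (w = Pow(Add(0, 16), Rational(1, 2)) = Pow(16, Rational(1, 2)) = 4)
Pow(w, 2) = Pow(4, 2) = 16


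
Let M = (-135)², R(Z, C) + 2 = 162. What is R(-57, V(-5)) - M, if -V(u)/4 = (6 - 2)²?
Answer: -18065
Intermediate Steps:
V(u) = -64 (V(u) = -4*(6 - 2)² = -4*4² = -4*16 = -64)
R(Z, C) = 160 (R(Z, C) = -2 + 162 = 160)
M = 18225
R(-57, V(-5)) - M = 160 - 1*18225 = 160 - 18225 = -18065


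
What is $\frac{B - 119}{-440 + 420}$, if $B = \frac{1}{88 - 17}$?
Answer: $\frac{2112}{355} \approx 5.9493$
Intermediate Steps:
$B = \frac{1}{71} \approx 0.014085$
$\frac{B - 119}{-440 + 420} = \frac{\frac{1}{71} - 119}{-440 + 420} = - \frac{8448}{71 \left(-20\right)} = \left(- \frac{8448}{71}\right) \left(- \frac{1}{20}\right) = \frac{2112}{355}$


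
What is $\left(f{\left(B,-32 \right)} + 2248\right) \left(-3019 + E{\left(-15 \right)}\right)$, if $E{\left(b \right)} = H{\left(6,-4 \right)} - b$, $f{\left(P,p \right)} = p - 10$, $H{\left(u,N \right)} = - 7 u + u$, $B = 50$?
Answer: $-6706240$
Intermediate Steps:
$H{\left(u,N \right)} = - 6 u$
$f{\left(P,p \right)} = -10 + p$ ($f{\left(P,p \right)} = p - 10 = -10 + p$)
$E{\left(b \right)} = -36 - b$ ($E{\left(b \right)} = \left(-6\right) 6 - b = -36 - b$)
$\left(f{\left(B,-32 \right)} + 2248\right) \left(-3019 + E{\left(-15 \right)}\right) = \left(\left(-10 - 32\right) + 2248\right) \left(-3019 - 21\right) = \left(-42 + 2248\right) \left(-3019 + \left(-36 + 15\right)\right) = 2206 \left(-3019 - 21\right) = 2206 \left(-3040\right) = -6706240$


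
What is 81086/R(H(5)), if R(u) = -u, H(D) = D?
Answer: -81086/5 ≈ -16217.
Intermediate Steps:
81086/R(H(5)) = 81086/((-1*5)) = 81086/(-5) = 81086*(-⅕) = -81086/5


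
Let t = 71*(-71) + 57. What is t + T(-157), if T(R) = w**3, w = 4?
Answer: -4920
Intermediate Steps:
T(R) = 64 (T(R) = 4**3 = 64)
t = -4984 (t = -5041 + 57 = -4984)
t + T(-157) = -4984 + 64 = -4920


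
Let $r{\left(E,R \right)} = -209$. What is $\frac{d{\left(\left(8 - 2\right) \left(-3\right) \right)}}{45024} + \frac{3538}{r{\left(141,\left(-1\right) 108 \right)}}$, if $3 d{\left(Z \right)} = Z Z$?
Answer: $- \frac{13272695}{784168} \approx -16.926$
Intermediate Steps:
$d{\left(Z \right)} = \frac{Z^{2}}{3}$ ($d{\left(Z \right)} = \frac{Z Z}{3} = \frac{Z^{2}}{3}$)
$\frac{d{\left(\left(8 - 2\right) \left(-3\right) \right)}}{45024} + \frac{3538}{r{\left(141,\left(-1\right) 108 \right)}} = \frac{\frac{1}{3} \left(\left(8 - 2\right) \left(-3\right)\right)^{2}}{45024} + \frac{3538}{-209} = \frac{\left(6 \left(-3\right)\right)^{2}}{3} \cdot \frac{1}{45024} + 3538 \left(- \frac{1}{209}\right) = \frac{\left(-18\right)^{2}}{3} \cdot \frac{1}{45024} - \frac{3538}{209} = \frac{1}{3} \cdot 324 \cdot \frac{1}{45024} - \frac{3538}{209} = 108 \cdot \frac{1}{45024} - \frac{3538}{209} = \frac{9}{3752} - \frac{3538}{209} = - \frac{13272695}{784168}$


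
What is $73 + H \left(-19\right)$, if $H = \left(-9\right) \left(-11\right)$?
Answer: $-1808$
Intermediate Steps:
$H = 99$
$73 + H \left(-19\right) = 73 + 99 \left(-19\right) = 73 - 1881 = -1808$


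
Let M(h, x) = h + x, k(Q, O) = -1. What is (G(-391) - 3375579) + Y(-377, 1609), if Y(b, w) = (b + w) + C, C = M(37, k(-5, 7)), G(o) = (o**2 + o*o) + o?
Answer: -3068940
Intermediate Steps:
G(o) = o + 2*o**2 (G(o) = (o**2 + o**2) + o = 2*o**2 + o = o + 2*o**2)
C = 36 (C = 37 - 1 = 36)
Y(b, w) = 36 + b + w (Y(b, w) = (b + w) + 36 = 36 + b + w)
(G(-391) - 3375579) + Y(-377, 1609) = (-391*(1 + 2*(-391)) - 3375579) + (36 - 377 + 1609) = (-391*(1 - 782) - 3375579) + 1268 = (-391*(-781) - 3375579) + 1268 = (305371 - 3375579) + 1268 = -3070208 + 1268 = -3068940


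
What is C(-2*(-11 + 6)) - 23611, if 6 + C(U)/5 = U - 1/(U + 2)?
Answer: -283097/12 ≈ -23591.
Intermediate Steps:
C(U) = -30 - 5/(2 + U) + 5*U (C(U) = -30 + 5*(U - 1/(U + 2)) = -30 + 5*(U - 1/(2 + U)) = -30 + (-5/(2 + U) + 5*U) = -30 - 5/(2 + U) + 5*U)
C(-2*(-11 + 6)) - 23611 = 5*(-13 + (-2*(-11 + 6))² - (-8)*(-11 + 6))/(2 - 2*(-11 + 6)) - 23611 = 5*(-13 + (-2*(-5))² - (-8)*(-5))/(2 - 2*(-5)) - 23611 = 5*(-13 + 10² - 4*10)/(2 + 10) - 23611 = 5*(-13 + 100 - 40)/12 - 23611 = 5*(1/12)*47 - 23611 = 235/12 - 23611 = -283097/12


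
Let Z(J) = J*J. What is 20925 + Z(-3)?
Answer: 20934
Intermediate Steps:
Z(J) = J²
20925 + Z(-3) = 20925 + (-3)² = 20925 + 9 = 20934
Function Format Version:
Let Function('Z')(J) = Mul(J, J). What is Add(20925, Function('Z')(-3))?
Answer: 20934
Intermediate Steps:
Function('Z')(J) = Pow(J, 2)
Add(20925, Function('Z')(-3)) = Add(20925, Pow(-3, 2)) = Add(20925, 9) = 20934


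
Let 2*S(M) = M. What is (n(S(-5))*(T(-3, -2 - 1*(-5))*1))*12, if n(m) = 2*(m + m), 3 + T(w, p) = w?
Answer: 720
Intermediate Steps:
T(w, p) = -3 + w
S(M) = M/2
n(m) = 4*m (n(m) = 2*(2*m) = 4*m)
(n(S(-5))*(T(-3, -2 - 1*(-5))*1))*12 = ((4*((½)*(-5)))*((-3 - 3)*1))*12 = ((4*(-5/2))*(-6*1))*12 = -10*(-6)*12 = 60*12 = 720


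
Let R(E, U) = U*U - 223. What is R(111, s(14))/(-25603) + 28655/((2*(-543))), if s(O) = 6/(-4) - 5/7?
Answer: -71874876949/2724876084 ≈ -26.377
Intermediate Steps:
s(O) = -31/14 (s(O) = 6*(-1/4) - 5*1/7 = -3/2 - 5/7 = -31/14)
R(E, U) = -223 + U**2 (R(E, U) = U**2 - 223 = -223 + U**2)
R(111, s(14))/(-25603) + 28655/((2*(-543))) = (-223 + (-31/14)**2)/(-25603) + 28655/((2*(-543))) = (-223 + 961/196)*(-1/25603) + 28655/(-1086) = -42747/196*(-1/25603) + 28655*(-1/1086) = 42747/5018188 - 28655/1086 = -71874876949/2724876084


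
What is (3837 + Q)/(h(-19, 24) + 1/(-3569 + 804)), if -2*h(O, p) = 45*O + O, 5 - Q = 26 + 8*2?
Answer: 1313375/151038 ≈ 8.6957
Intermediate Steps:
Q = -37 (Q = 5 - (26 + 8*2) = 5 - (26 + 16) = 5 - 1*42 = 5 - 42 = -37)
h(O, p) = -23*O (h(O, p) = -(45*O + O)/2 = -23*O)
(3837 + Q)/(h(-19, 24) + 1/(-3569 + 804)) = (3837 - 37)/(-23*(-19) + 1/(-3569 + 804)) = 3800/(437 + 1/(-2765)) = 3800/(437 - 1/2765) = 3800/(1208304/2765) = 3800*(2765/1208304) = 1313375/151038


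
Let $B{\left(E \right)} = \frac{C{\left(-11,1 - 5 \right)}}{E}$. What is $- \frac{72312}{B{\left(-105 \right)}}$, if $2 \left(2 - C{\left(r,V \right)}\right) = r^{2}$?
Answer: $- \frac{1687280}{13} \approx -1.2979 \cdot 10^{5}$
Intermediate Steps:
$C{\left(r,V \right)} = 2 - \frac{r^{2}}{2}$
$B{\left(E \right)} = - \frac{117}{2 E}$ ($B{\left(E \right)} = \frac{2 - \frac{\left(-11\right)^{2}}{2}}{E} = \frac{2 - \frac{121}{2}}{E} = - \frac{117}{2 E}$)
$- \frac{72312}{B{\left(-105 \right)}} = - \frac{72312}{\left(- \frac{117}{2}\right) \frac{1}{-105}} = - \frac{72312}{\left(- \frac{117}{2}\right) \left(- \frac{1}{105}\right)} = - \frac{72312}{\frac{39}{70}} = \left(-72312\right) \frac{70}{39} = - \frac{1687280}{13}$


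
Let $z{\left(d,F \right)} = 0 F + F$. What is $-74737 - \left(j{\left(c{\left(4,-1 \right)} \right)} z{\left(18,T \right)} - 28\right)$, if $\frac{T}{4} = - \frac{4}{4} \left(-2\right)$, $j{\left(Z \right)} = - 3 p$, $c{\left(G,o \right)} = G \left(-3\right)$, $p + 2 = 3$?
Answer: $-74685$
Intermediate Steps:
$p = 1$ ($p = -2 + 3 = 1$)
$c{\left(G,o \right)} = - 3 G$
$j{\left(Z \right)} = -3$ ($j{\left(Z \right)} = \left(-3\right) 1 = -3$)
$T = 8$ ($T = 4 - \frac{4}{4} \left(-2\right) = 4 \left(-4\right) \frac{1}{4} \left(-2\right) = 4 \left(\left(-1\right) \left(-2\right)\right) = 4 \cdot 2 = 8$)
$z{\left(d,F \right)} = F$ ($z{\left(d,F \right)} = 0 + F = F$)
$-74737 - \left(j{\left(c{\left(4,-1 \right)} \right)} z{\left(18,T \right)} - 28\right) = -74737 - \left(\left(-3\right) 8 - 28\right) = -74737 - \left(-24 - 28\right) = -74737 - -52 = -74737 + 52 = -74685$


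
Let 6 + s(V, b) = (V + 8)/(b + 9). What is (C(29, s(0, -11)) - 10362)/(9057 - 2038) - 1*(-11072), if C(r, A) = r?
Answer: 77704035/7019 ≈ 11071.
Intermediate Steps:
s(V, b) = -6 + (8 + V)/(9 + b) (s(V, b) = -6 + (V + 8)/(b + 9) = -6 + (8 + V)/(9 + b))
(C(29, s(0, -11)) - 10362)/(9057 - 2038) - 1*(-11072) = (29 - 10362)/(9057 - 2038) - 1*(-11072) = -10333/7019 + 11072 = 77704035/7019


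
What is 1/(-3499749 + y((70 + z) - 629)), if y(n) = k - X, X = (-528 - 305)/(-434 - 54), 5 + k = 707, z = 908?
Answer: -488/1707535769 ≈ -2.8579e-7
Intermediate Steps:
k = 702 (k = -5 + 707 = 702)
X = 833/488 (X = -833/(-488) = -833*(-1/488) = 833/488 ≈ 1.7070)
y(n) = 341743/488 (y(n) = 702 - 1*833/488 = 702 - 833/488 = 341743/488)
1/(-3499749 + y((70 + z) - 629)) = 1/(-3499749 + 341743/488) = 1/(-1707535769/488) = -488/1707535769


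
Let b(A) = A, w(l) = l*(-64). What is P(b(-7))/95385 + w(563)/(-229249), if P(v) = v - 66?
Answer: 3420177143/21866915865 ≈ 0.15641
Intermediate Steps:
w(l) = -64*l
P(v) = -66 + v
P(b(-7))/95385 + w(563)/(-229249) = (-66 - 7)/95385 - 64*563/(-229249) = -73*1/95385 - 36032*(-1/229249) = -73/95385 + 36032/229249 = 3420177143/21866915865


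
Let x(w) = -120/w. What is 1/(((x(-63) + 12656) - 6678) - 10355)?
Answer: -21/91877 ≈ -0.00022857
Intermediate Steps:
1/(((x(-63) + 12656) - 6678) - 10355) = 1/(((-120/(-63) + 12656) - 6678) - 10355) = 1/(((-120*(-1/63) + 12656) - 6678) - 10355) = 1/(((40/21 + 12656) - 6678) - 10355) = 1/((265816/21 - 6678) - 10355) = 1/(125578/21 - 10355) = 1/(-91877/21) = -21/91877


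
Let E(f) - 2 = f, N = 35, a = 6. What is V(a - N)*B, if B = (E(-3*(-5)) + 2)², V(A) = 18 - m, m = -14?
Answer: 11552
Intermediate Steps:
E(f) = 2 + f
V(A) = 32 (V(A) = 18 - 1*(-14) = 18 + 14 = 32)
B = 361 (B = ((2 - 3*(-5)) + 2)² = ((2 + 15) + 2)² = (17 + 2)² = 19² = 361)
V(a - N)*B = 32*361 = 11552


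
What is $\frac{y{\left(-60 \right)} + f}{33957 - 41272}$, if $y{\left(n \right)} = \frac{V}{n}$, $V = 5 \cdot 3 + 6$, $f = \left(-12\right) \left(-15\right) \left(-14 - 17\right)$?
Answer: $\frac{111607}{146300} \approx 0.76286$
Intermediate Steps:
$f = -5580$ ($f = 180 \left(-31\right) = -5580$)
$V = 21$ ($V = 15 + 6 = 21$)
$y{\left(n \right)} = \frac{21}{n}$
$\frac{y{\left(-60 \right)} + f}{33957 - 41272} = \frac{\frac{21}{-60} - 5580}{33957 - 41272} = \frac{21 \left(- \frac{1}{60}\right) - 5580}{-7315} = \left(- \frac{7}{20} - 5580\right) \left(- \frac{1}{7315}\right) = \left(- \frac{111607}{20}\right) \left(- \frac{1}{7315}\right) = \frac{111607}{146300}$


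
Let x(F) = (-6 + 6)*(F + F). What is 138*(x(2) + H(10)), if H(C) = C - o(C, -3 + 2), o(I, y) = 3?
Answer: 966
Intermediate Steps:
x(F) = 0 (x(F) = 0*(2*F) = 0)
H(C) = -3 + C (H(C) = C - 1*3 = C - 3 = -3 + C)
138*(x(2) + H(10)) = 138*(0 + (-3 + 10)) = 138*(0 + 7) = 138*7 = 966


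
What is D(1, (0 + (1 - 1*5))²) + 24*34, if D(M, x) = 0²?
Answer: 816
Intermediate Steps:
D(M, x) = 0
D(1, (0 + (1 - 1*5))²) + 24*34 = 0 + 24*34 = 0 + 816 = 816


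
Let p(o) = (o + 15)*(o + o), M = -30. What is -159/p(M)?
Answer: -53/300 ≈ -0.17667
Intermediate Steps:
p(o) = 2*o*(15 + o) (p(o) = (15 + o)*(2*o) = 2*o*(15 + o))
-159/p(M) = -159*(-1/(60*(15 - 30))) = -159/(2*(-30)*(-15)) = -159/900 = -159*1/900 = -53/300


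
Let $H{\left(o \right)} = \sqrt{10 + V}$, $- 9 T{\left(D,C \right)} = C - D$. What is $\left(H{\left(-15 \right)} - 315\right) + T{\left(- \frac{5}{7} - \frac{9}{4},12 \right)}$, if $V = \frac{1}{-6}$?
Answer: $- \frac{79799}{252} + \frac{\sqrt{354}}{6} \approx -313.53$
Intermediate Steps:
$V = - \frac{1}{6} \approx -0.16667$
$T{\left(D,C \right)} = - \frac{C}{9} + \frac{D}{9}$ ($T{\left(D,C \right)} = - \frac{C - D}{9} = - \frac{C}{9} + \frac{D}{9}$)
$H{\left(o \right)} = \frac{\sqrt{354}}{6}$ ($H{\left(o \right)} = \sqrt{10 - \frac{1}{6}} = \sqrt{\frac{59}{6}} = \frac{\sqrt{354}}{6}$)
$\left(H{\left(-15 \right)} - 315\right) + T{\left(- \frac{5}{7} - \frac{9}{4},12 \right)} = \left(\frac{\sqrt{354}}{6} - 315\right) + \left(\left(- \frac{1}{9}\right) 12 + \frac{- \frac{5}{7} - \frac{9}{4}}{9}\right) = \left(-315 + \frac{\sqrt{354}}{6}\right) - \left(\frac{4}{3} - \frac{\left(-5\right) \frac{1}{7} - \frac{9}{4}}{9}\right) = \left(-315 + \frac{\sqrt{354}}{6}\right) - \left(\frac{4}{3} - \frac{- \frac{5}{7} - \frac{9}{4}}{9}\right) = \left(-315 + \frac{\sqrt{354}}{6}\right) + \left(- \frac{4}{3} + \frac{1}{9} \left(- \frac{83}{28}\right)\right) = \left(-315 + \frac{\sqrt{354}}{6}\right) - \frac{419}{252} = - \frac{79799}{252} + \frac{\sqrt{354}}{6}$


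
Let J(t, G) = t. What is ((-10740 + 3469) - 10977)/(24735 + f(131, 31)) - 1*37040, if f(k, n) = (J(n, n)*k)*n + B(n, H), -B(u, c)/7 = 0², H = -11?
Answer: -2789602644/75313 ≈ -37040.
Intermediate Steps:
B(u, c) = 0 (B(u, c) = -7*0² = -7*0 = 0)
f(k, n) = k*n² (f(k, n) = (n*k)*n + 0 = (k*n)*n + 0 = k*n² + 0 = k*n²)
((-10740 + 3469) - 10977)/(24735 + f(131, 31)) - 1*37040 = ((-10740 + 3469) - 10977)/(24735 + 131*31²) - 1*37040 = (-7271 - 10977)/(24735 + 131*961) - 37040 = -18248/(24735 + 125891) - 37040 = -18248/150626 - 37040 = -18248*1/150626 - 37040 = -9124/75313 - 37040 = -2789602644/75313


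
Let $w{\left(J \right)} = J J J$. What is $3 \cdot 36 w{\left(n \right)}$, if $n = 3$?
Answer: $2916$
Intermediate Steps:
$w{\left(J \right)} = J^{3}$ ($w{\left(J \right)} = J^{2} J = J^{3}$)
$3 \cdot 36 w{\left(n \right)} = 3 \cdot 36 \cdot 3^{3} = 108 \cdot 27 = 2916$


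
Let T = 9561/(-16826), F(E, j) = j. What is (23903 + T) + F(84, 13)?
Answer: 402401055/16826 ≈ 23915.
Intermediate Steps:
T = -9561/16826 (T = 9561*(-1/16826) = -9561/16826 ≈ -0.56823)
(23903 + T) + F(84, 13) = (23903 - 9561/16826) + 13 = 402182317/16826 + 13 = 402401055/16826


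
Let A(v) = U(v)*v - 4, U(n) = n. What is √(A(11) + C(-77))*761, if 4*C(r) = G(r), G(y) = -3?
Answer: 761*√465/2 ≈ 8205.0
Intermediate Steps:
A(v) = -4 + v² (A(v) = v*v - 4 = v² - 4 = -4 + v²)
C(r) = -¾ (C(r) = (¼)*(-3) = -¾)
√(A(11) + C(-77))*761 = √((-4 + 11²) - ¾)*761 = √((-4 + 121) - ¾)*761 = √(117 - ¾)*761 = √(465/4)*761 = (√465/2)*761 = 761*√465/2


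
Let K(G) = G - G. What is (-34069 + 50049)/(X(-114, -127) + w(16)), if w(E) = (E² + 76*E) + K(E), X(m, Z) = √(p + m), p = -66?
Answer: 5880640/541741 - 23970*I*√5/541741 ≈ 10.855 - 0.098938*I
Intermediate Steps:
K(G) = 0
X(m, Z) = √(-66 + m)
w(E) = E² + 76*E (w(E) = (E² + 76*E) + 0 = E² + 76*E)
(-34069 + 50049)/(X(-114, -127) + w(16)) = (-34069 + 50049)/(√(-66 - 114) + 16*(76 + 16)) = 15980/(√(-180) + 16*92) = 15980/(6*I*√5 + 1472) = 15980/(1472 + 6*I*√5)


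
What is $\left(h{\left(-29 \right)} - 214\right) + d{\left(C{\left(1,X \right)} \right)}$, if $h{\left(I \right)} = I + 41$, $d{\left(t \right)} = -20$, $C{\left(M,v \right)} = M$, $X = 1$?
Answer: $-222$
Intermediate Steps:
$h{\left(I \right)} = 41 + I$
$\left(h{\left(-29 \right)} - 214\right) + d{\left(C{\left(1,X \right)} \right)} = \left(\left(41 - 29\right) - 214\right) - 20 = \left(12 - 214\right) - 20 = -202 - 20 = -222$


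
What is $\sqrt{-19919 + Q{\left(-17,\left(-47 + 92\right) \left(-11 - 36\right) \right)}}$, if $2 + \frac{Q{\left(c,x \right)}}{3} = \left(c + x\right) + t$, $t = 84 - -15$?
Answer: $2 i \sqrt{6506} \approx 161.32 i$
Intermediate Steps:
$t = 99$ ($t = 84 + 15 = 99$)
$Q{\left(c,x \right)} = 291 + 3 c + 3 x$ ($Q{\left(c,x \right)} = -6 + 3 \left(\left(c + x\right) + 99\right) = -6 + 3 \left(99 + c + x\right) = -6 + \left(297 + 3 c + 3 x\right) = 291 + 3 c + 3 x$)
$\sqrt{-19919 + Q{\left(-17,\left(-47 + 92\right) \left(-11 - 36\right) \right)}} = \sqrt{-19919 + \left(291 + 3 \left(-17\right) + 3 \left(-47 + 92\right) \left(-11 - 36\right)\right)} = \sqrt{-19919 + \left(291 - 51 + 3 \cdot 45 \left(-47\right)\right)} = \sqrt{-19919 + \left(291 - 51 + 3 \left(-2115\right)\right)} = \sqrt{-19919 - 6105} = \sqrt{-26024} = 2 i \sqrt{6506}$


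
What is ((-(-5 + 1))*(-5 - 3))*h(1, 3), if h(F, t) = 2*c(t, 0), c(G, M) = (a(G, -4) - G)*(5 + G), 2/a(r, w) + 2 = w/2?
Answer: 1792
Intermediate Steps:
a(r, w) = 2/(-2 + w/2)
c(G, M) = (5 + G)*(-1/2 - G) (c(G, M) = (4/(-4 - 4) - G)*(5 + G) = (4/(-8) - G)*(5 + G) = (4*(-1/8) - G)*(5 + G) = (-1/2 - G)*(5 + G) = (5 + G)*(-1/2 - G))
h(F, t) = -5 - 11*t - 2*t**2 (h(F, t) = 2*(-5/2 - t**2 - 11*t/2) = -5 - 11*t - 2*t**2)
((-(-5 + 1))*(-5 - 3))*h(1, 3) = ((-(-5 + 1))*(-5 - 3))*(-5 - 11*3 - 2*3**2) = (-1*(-4)*(-8))*(-5 - 33 - 2*9) = (4*(-8))*(-5 - 33 - 18) = -32*(-56) = 1792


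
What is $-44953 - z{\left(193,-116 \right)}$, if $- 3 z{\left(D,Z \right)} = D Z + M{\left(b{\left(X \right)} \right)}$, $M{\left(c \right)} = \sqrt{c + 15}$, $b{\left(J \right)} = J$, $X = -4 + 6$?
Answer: $- \frac{157247}{3} + \frac{\sqrt{17}}{3} \approx -52414.0$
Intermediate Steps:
$X = 2$
$M{\left(c \right)} = \sqrt{15 + c}$
$z{\left(D,Z \right)} = - \frac{\sqrt{17}}{3} - \frac{D Z}{3}$ ($z{\left(D,Z \right)} = - \frac{D Z + \sqrt{15 + 2}}{3} = - \frac{D Z + \sqrt{17}}{3} = - \frac{\sqrt{17} + D Z}{3} = - \frac{\sqrt{17}}{3} - \frac{D Z}{3}$)
$-44953 - z{\left(193,-116 \right)} = -44953 - \left(- \frac{\sqrt{17}}{3} - \frac{193}{3} \left(-116\right)\right) = -44953 - \left(- \frac{\sqrt{17}}{3} + \frac{22388}{3}\right) = -44953 - \left(\frac{22388}{3} - \frac{\sqrt{17}}{3}\right) = - \frac{157247}{3} + \frac{\sqrt{17}}{3}$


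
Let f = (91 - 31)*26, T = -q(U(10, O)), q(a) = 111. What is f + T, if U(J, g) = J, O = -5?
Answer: 1449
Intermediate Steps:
T = -111 (T = -1*111 = -111)
f = 1560 (f = 60*26 = 1560)
f + T = 1560 - 111 = 1449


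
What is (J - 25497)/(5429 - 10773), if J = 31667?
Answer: -3085/2672 ≈ -1.1546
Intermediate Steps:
(J - 25497)/(5429 - 10773) = (31667 - 25497)/(5429 - 10773) = 6170/(-5344) = 6170*(-1/5344) = -3085/2672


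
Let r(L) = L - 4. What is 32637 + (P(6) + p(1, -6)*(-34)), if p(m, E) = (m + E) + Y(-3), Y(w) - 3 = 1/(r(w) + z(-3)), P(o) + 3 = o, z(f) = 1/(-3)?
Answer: 359839/11 ≈ 32713.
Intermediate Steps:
z(f) = -⅓
P(o) = -3 + o
r(L) = -4 + L
Y(w) = 3 + 1/(-13/3 + w) (Y(w) = 3 + 1/((-4 + w) - ⅓) = 3 + 1/(-13/3 + w))
p(m, E) = 63/22 + E + m (p(m, E) = (m + E) + 9*(-4 - 3)/(-13 + 3*(-3)) = (E + m) + 9*(-7)/(-13 - 9) = (E + m) + 9*(-7)/(-22) = (E + m) + 9*(-1/22)*(-7) = (E + m) + 63/22 = 63/22 + E + m)
32637 + (P(6) + p(1, -6)*(-34)) = 32637 + ((-3 + 6) + (63/22 - 6 + 1)*(-34)) = 32637 + (3 - 47/22*(-34)) = 32637 + (3 + 799/11) = 32637 + 832/11 = 359839/11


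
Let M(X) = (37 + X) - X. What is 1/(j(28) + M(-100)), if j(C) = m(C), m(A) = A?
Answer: 1/65 ≈ 0.015385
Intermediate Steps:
j(C) = C
M(X) = 37
1/(j(28) + M(-100)) = 1/(28 + 37) = 1/65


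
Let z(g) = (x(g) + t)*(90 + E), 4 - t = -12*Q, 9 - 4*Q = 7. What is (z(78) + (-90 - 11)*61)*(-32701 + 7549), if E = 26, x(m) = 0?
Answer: 125785152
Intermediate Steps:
Q = ½ (Q = 9/4 - ¼*7 = 9/4 - 7/4 = ½ ≈ 0.50000)
t = 10 (t = 4 - (-12)/2 = 4 - 1*(-6) = 4 + 6 = 10)
z(g) = 1160 (z(g) = (0 + 10)*(90 + 26) = 10*116 = 1160)
(z(78) + (-90 - 11)*61)*(-32701 + 7549) = (1160 + (-90 - 11)*61)*(-32701 + 7549) = (1160 - 101*61)*(-25152) = (1160 - 6161)*(-25152) = -5001*(-25152) = 125785152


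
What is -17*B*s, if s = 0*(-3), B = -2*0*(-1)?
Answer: 0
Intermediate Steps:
B = 0 (B = 0*(-1) = 0)
s = 0
-17*B*s = -17*0*0 = -0*0 = -1*0 = 0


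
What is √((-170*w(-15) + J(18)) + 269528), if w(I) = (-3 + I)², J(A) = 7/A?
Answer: √7720142/6 ≈ 463.09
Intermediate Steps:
√((-170*w(-15) + J(18)) + 269528) = √((-170*(-3 - 15)² + 7/18) + 269528) = √((-170*(-18)² + 7*(1/18)) + 269528) = √((-170*324 + 7/18) + 269528) = √((-55080 + 7/18) + 269528) = √(-991433/18 + 269528) = √(3860071/18) = √7720142/6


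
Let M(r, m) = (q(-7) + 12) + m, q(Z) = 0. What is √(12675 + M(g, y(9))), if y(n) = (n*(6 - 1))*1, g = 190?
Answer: 2*√3183 ≈ 112.84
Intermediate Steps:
y(n) = 5*n (y(n) = (n*5)*1 = (5*n)*1 = 5*n)
M(r, m) = 12 + m (M(r, m) = (0 + 12) + m = 12 + m)
√(12675 + M(g, y(9))) = √(12675 + (12 + 5*9)) = √(12675 + (12 + 45)) = √(12675 + 57) = √12732 = 2*√3183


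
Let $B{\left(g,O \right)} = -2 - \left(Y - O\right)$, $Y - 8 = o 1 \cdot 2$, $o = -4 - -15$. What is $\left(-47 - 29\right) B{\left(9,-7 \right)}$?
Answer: $2964$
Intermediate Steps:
$o = 11$ ($o = -4 + 15 = 11$)
$Y = 30$ ($Y = 8 + 11 \cdot 1 \cdot 2 = 8 + 11 \cdot 2 = 8 + 22 = 30$)
$B{\left(g,O \right)} = -32 + O$ ($B{\left(g,O \right)} = -2 - \left(30 - O\right) = -2 + \left(-30 + O\right) = -32 + O$)
$\left(-47 - 29\right) B{\left(9,-7 \right)} = \left(-47 - 29\right) \left(-32 - 7\right) = \left(-47 - 29\right) \left(-39\right) = \left(-76\right) \left(-39\right) = 2964$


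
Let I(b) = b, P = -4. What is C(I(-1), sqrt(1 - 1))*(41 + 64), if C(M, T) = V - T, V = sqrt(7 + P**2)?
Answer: 105*sqrt(23) ≈ 503.56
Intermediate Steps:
V = sqrt(23) (V = sqrt(7 + (-4)**2) = sqrt(7 + 16) = sqrt(23) ≈ 4.7958)
C(M, T) = sqrt(23) - T
C(I(-1), sqrt(1 - 1))*(41 + 64) = (sqrt(23) - sqrt(1 - 1))*(41 + 64) = (sqrt(23) - sqrt(0))*105 = (sqrt(23) - 1*0)*105 = (sqrt(23) + 0)*105 = sqrt(23)*105 = 105*sqrt(23)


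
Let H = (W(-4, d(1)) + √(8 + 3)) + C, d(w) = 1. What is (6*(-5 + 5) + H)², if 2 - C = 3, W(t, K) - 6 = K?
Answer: (6 + √11)² ≈ 86.799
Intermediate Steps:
W(t, K) = 6 + K
C = -1 (C = 2 - 1*3 = 2 - 3 = -1)
H = 6 + √11 (H = ((6 + 1) + √(8 + 3)) - 1 = (7 + √11) - 1 = 6 + √11 ≈ 9.3166)
(6*(-5 + 5) + H)² = (6*(-5 + 5) + (6 + √11))² = (6*0 + (6 + √11))² = (0 + (6 + √11))² = (6 + √11)²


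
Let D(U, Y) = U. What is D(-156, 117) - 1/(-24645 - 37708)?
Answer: -9727067/62353 ≈ -156.00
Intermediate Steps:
D(-156, 117) - 1/(-24645 - 37708) = -156 - 1/(-24645 - 37708) = -156 - 1/(-62353) = -156 - 1*(-1/62353) = -156 + 1/62353 = -9727067/62353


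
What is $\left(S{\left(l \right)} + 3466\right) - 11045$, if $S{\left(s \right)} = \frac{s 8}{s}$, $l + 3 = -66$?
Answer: $-7571$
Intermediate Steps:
$l = -69$ ($l = -3 - 66 = -69$)
$S{\left(s \right)} = 8$ ($S{\left(s \right)} = \frac{8 s}{s} = 8$)
$\left(S{\left(l \right)} + 3466\right) - 11045 = \left(8 + 3466\right) - 11045 = 3474 - 11045 = -7571$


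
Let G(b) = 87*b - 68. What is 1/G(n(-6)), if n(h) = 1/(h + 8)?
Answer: -2/49 ≈ -0.040816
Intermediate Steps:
n(h) = 1/(8 + h)
G(b) = -68 + 87*b
1/G(n(-6)) = 1/(-68 + 87/(8 - 6)) = 1/(-68 + 87/2) = 1/(-49/2) = -2/49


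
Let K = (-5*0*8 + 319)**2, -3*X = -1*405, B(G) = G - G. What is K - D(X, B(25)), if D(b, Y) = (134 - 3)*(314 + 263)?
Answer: 26174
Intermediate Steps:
B(G) = 0
X = 135 (X = -(-1)*405/3 = -1/3*(-405) = 135)
D(b, Y) = 75587 (D(b, Y) = 131*577 = 75587)
K = 101761 (K = (0*8 + 319)**2 = (0 + 319)**2 = 319**2 = 101761)
K - D(X, B(25)) = 101761 - 1*75587 = 101761 - 75587 = 26174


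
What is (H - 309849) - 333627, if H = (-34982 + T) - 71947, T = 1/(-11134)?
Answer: -8355009271/11134 ≈ -7.5041e+5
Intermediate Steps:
T = -1/11134 ≈ -8.9815e-5
H = -1190547487/11134 (H = (-34982 - 1/11134) - 71947 = -389489589/11134 - 71947 = -1190547487/11134 ≈ -1.0693e+5)
(H - 309849) - 333627 = (-1190547487/11134 - 309849) - 333627 = -4640406253/11134 - 333627 = -8355009271/11134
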